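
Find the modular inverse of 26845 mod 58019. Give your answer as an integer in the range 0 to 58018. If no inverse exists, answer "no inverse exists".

no inverse exists

Compute gcd(26845, 58019):
58019 = 2·26845 + 4329
26845 = 6·4329 + 871
4329 = 4·871 + 845
871 = 1·845 + 26
845 = 32·26 + 13
26 = 2·13 + 0
The gcd is 13, not 1, hence no inverse exists.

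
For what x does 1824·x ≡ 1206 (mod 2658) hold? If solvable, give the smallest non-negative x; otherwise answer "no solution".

381

First find gcd(1824, 2658):
2658 = 1·1824 + 834
1824 = 2·834 + 156
834 = 5·156 + 54
156 = 2·54 + 48
54 = 1·48 + 6
48 = 8·6 + 0
gcd = 6 and 6 | 1206, so solutions exist. Divide through by 6: 304x ≡ 201 (mod 443).
Now find 304⁻¹ mod 443:
443 = 1*304 + 139
304 = 2*139 + 26
139 = 5*26 + 9
26 = 2*9 + 8
9 = 1*8 + 1
8 = 8*1 + 0
Back-substitute:
1 = 9 − 8
1 = −26 + 3·9
1 = 3·139 − 16·26
1 = −16·304 + 35·139
1 = 35·443 − 51·304
So 304·(-51) ≡ 1 (mod 443), i.e. 304⁻¹ ≡ 392.
Then x ≡ 392·201 ≡ 381 (mod 443); the smallest non-negative solution is x = 381.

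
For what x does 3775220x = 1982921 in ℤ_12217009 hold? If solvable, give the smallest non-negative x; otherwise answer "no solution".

10495243

First find gcd(3775220, 12217009):
12217009 = 3×3775220 + 891349
3775220 = 4×891349 + 209824
891349 = 4×209824 + 52053
209824 = 4×52053 + 1612
52053 = 32×1612 + 469
1612 = 3×469 + 205
469 = 2×205 + 59
205 = 3×59 + 28
59 = 2×28 + 3
28 = 9×3 + 1
3 = 3×1 + 0
gcd = 1, so a unique solution mod 12217009 exists.
Back-substitute for the Bézout coefficients:
1 = 28 − 9·3
1 = −9·59 + 19·28
1 = 19·205 − 66·59
1 = −66·469 + 151·205
1 = 151·1612 − 519·469
1 = −519·52053 + 16759·1612
1 = 16759·209824 − 67555·52053
1 = −67555·891349 + 286979·209824
1 = 286979·3775220 − 1215471·891349
1 = −1215471·12217009 + 3933392·3775220
So 3775220·(3933392) ≡ 1 (mod 12217009), giving 3775220⁻¹ ≡ 3933392.
x ≡ 3775220⁻¹·1982921 ≡ 3933392·1982921 ≡ 10495243 (mod 12217009).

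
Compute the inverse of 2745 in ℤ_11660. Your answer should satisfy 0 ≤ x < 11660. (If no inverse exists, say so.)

no inverse exists

Euclidean algorithm on 11660, 2745:
11660 = 4*2745 + 680
2745 = 4*680 + 25
680 = 27*25 + 5
25 = 5*5 + 0
Since gcd = 5 > 1, 2745 is not a unit mod 11660.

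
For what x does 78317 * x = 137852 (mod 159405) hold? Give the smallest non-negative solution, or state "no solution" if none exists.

First find gcd(78317, 159405):
159405 = 2×78317 + 2771
78317 = 28×2771 + 729
2771 = 3×729 + 584
729 = 1×584 + 145
584 = 4×145 + 4
145 = 36×4 + 1
4 = 4×1 + 0
gcd = 1, so a unique solution mod 159405 exists.
Back-substitute for the Bézout coefficients:
1 = 145 − 36·4
1 = −36·584 + 145·145
1 = 145·729 − 181·584
1 = −181·2771 + 688·729
1 = 688·78317 − 19445·2771
1 = −19445·159405 + 39578·78317
So 78317·(39578) ≡ 1 (mod 159405), giving 78317⁻¹ ≡ 39578.
x ≡ 78317⁻¹·137852 ≡ 39578·137852 ≡ 110926 (mod 159405).

110926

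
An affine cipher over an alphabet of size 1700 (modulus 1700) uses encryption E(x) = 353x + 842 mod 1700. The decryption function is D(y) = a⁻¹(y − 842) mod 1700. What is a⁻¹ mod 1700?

1517

Apply the Euclidean algorithm to 1700 and 353:
1700 = 4·353 + 288
353 = 1·288 + 65
288 = 4·65 + 28
65 = 2·28 + 9
28 = 3·9 + 1
9 = 9·1 + 0
gcd = 1, so the inverse exists. Back-substitute:
1 = 28 − 3·9
1 = −3·65 + 7·28
1 = 7·288 − 31·65
1 = −31·353 + 38·288
1 = 38·1700 − 183·353
So 353·(-183) ≡ 1 (mod 1700), and -183 ≡ 1517 (mod 1700).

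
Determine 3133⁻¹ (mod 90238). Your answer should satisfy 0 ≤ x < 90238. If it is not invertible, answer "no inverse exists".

Apply the Euclidean algorithm to 90238 and 3133:
90238 = 28*3133 + 2514
3133 = 1*2514 + 619
2514 = 4*619 + 38
619 = 16*38 + 11
38 = 3*11 + 5
11 = 2*5 + 1
5 = 5*1 + 0
gcd = 1, so the inverse exists. Back-substitute:
1 = 11 − 2·5
1 = −2·38 + 7·11
1 = 7·619 − 114·38
1 = −114·2514 + 463·619
1 = 463·3133 − 577·2514
1 = −577·90238 + 16619·3133
So 3133·16619 ≡ 1 (mod 90238).

16619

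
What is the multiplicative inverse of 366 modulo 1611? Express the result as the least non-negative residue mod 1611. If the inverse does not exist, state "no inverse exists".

no inverse exists

Euclidean algorithm on 1611, 366:
1611 = 4·366 + 147
366 = 2·147 + 72
147 = 2·72 + 3
72 = 24·3 + 0
gcd(366, 1611) = 3 ≠ 1, so 366 has no multiplicative inverse modulo 1611.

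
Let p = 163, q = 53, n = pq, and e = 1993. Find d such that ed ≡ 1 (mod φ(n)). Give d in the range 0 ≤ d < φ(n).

4417

φ(n) = (p−1)(q−1) = 162·52 = 8424.
Need d with 1993·d ≡ 1 (mod 8424). Apply the extended Euclidean algorithm:
8424 = 4·1993 + 452
1993 = 4·452 + 185
452 = 2·185 + 82
185 = 2·82 + 21
82 = 3·21 + 19
21 = 1·19 + 2
19 = 9·2 + 1
2 = 2·1 + 0
Back-substitute:
1 = 19 − 9·2
1 = −9·21 + 10·19
1 = 10·82 − 39·21
1 = −39·185 + 88·82
1 = 88·452 − 215·185
1 = −215·1993 + 948·452
1 = 948·8424 − 4007·1993
So 1993·(-4007) ≡ 1 (mod 8424), hence d ≡ -4007 ≡ 4417 (mod 8424).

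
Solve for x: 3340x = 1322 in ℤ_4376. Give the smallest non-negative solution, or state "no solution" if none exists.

gcd(3340, 4376):
4376 = 1*3340 + 1036
3340 = 3*1036 + 232
1036 = 4*232 + 108
232 = 2*108 + 16
108 = 6*16 + 12
16 = 1*12 + 4
12 = 3*4 + 0
gcd = 4, but 4 ∤ 1322, so the congruence has no solution.

no solution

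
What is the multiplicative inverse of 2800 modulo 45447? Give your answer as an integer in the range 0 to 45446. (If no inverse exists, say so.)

16507

Apply the Euclidean algorithm to 45447 and 2800:
45447 = 16·2800 + 647
2800 = 4·647 + 212
647 = 3·212 + 11
212 = 19·11 + 3
11 = 3·3 + 2
3 = 1·2 + 1
2 = 2·1 + 0
Since gcd(2800, 45447) = 1, back-substitute to write 1 as a combination:
1 = 3 − 2
1 = −11 + 4·3
1 = 4·212 − 77·11
1 = −77·647 + 235·212
1 = 235·2800 − 1017·647
1 = −1017·45447 + 16507·2800
So 2800·16507 ≡ 1 (mod 45447).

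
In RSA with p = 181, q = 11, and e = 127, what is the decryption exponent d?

1063

φ(n) = (p−1)(q−1) = 180·10 = 1800.
Need d with 127·d ≡ 1 (mod 1800). Apply the extended Euclidean algorithm:
1800 = 14*127 + 22
127 = 5*22 + 17
22 = 1*17 + 5
17 = 3*5 + 2
5 = 2*2 + 1
2 = 2*1 + 0
Back-substitute:
1 = 5 − 2·2
1 = −2·17 + 7·5
1 = 7·22 − 9·17
1 = −9·127 + 52·22
1 = 52·1800 − 737·127
So 127·(-737) ≡ 1 (mod 1800), hence d ≡ -737 ≡ 1063 (mod 1800).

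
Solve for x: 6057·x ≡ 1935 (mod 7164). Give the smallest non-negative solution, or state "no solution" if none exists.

283

First find gcd(6057, 7164):
7164 = 1·6057 + 1107
6057 = 5·1107 + 522
1107 = 2·522 + 63
522 = 8·63 + 18
63 = 3·18 + 9
18 = 2·9 + 0
gcd = 9 and 9 | 1935, so solutions exist. Divide through by 9: 673x ≡ 215 (mod 796).
Now find 673⁻¹ mod 796:
796 = 1×673 + 123
673 = 5×123 + 58
123 = 2×58 + 7
58 = 8×7 + 2
7 = 3×2 + 1
2 = 2×1 + 0
Back-substitute:
1 = 7 − 3·2
1 = −3·58 + 25·7
1 = 25·123 − 53·58
1 = −53·673 + 290·123
1 = 290·796 − 343·673
So 673·(-343) ≡ 1 (mod 796), i.e. 673⁻¹ ≡ 453.
Then x ≡ 453·215 ≡ 283 (mod 796); the smallest non-negative solution is x = 283.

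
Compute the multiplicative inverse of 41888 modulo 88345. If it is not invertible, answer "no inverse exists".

10712

Run Euclid on (88345, 41888):
88345 = 2·41888 + 4569
41888 = 9·4569 + 767
4569 = 5·767 + 734
767 = 1·734 + 33
734 = 22·33 + 8
33 = 4·8 + 1
8 = 8·1 + 0
The gcd is 1. Working backward:
1 = 33 − 4·8
1 = −4·734 + 89·33
1 = 89·767 − 93·734
1 = −93·4569 + 554·767
1 = 554·41888 − 5079·4569
1 = −5079·88345 + 10712·41888
So 41888·10712 ≡ 1 (mod 88345).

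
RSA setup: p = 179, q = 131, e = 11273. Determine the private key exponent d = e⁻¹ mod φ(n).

φ(n) = (p−1)(q−1) = 178·130 = 23140.
Need d with 11273·d ≡ 1 (mod 23140). Apply the extended Euclidean algorithm:
23140 = 2×11273 + 594
11273 = 18×594 + 581
594 = 1×581 + 13
581 = 44×13 + 9
13 = 1×9 + 4
9 = 2×4 + 1
4 = 4×1 + 0
Back-substitute:
1 = 9 − 2·4
1 = −2·13 + 3·9
1 = 3·581 − 134·13
1 = −134·594 + 137·581
1 = 137·11273 − 2600·594
1 = −2600·23140 + 5337·11273
So 11273·5337 ≡ 1 (mod 23140), hence d = 5337.

5337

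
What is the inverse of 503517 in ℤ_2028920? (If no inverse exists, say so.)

Apply the Euclidean algorithm to 2028920 and 503517:
2028920 = 4×503517 + 14852
503517 = 33×14852 + 13401
14852 = 1×13401 + 1451
13401 = 9×1451 + 342
1451 = 4×342 + 83
342 = 4×83 + 10
83 = 8×10 + 3
10 = 3×3 + 1
3 = 3×1 + 0
The gcd is 1. Working backward:
1 = 10 − 3·3
1 = −3·83 + 25·10
1 = 25·342 − 103·83
1 = −103·1451 + 437·342
1 = 437·13401 − 4036·1451
1 = −4036·14852 + 4473·13401
1 = 4473·503517 − 151645·14852
1 = −151645·2028920 + 611053·503517
So 503517·611053 ≡ 1 (mod 2028920).

611053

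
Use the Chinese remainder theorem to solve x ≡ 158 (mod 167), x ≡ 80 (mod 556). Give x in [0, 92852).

27880

Write x = 158 + 167·k. Then 167·k ≡ 80 − 158 ≡ 478 (mod 556).
Need 167⁻¹ mod 556. Extended Euclid on (556, 167):
556 = 3×167 + 55
167 = 3×55 + 2
55 = 27×2 + 1
2 = 2×1 + 0
Back-substitute:
1 = 55 − 27·2
1 = −27·167 + 82·55
1 = 82·556 − 273·167
167⁻¹ ≡ 283 (mod 556), so k ≡ 283·478 ≡ 166 (mod 556).
x = 158 + 167·166 = 27880.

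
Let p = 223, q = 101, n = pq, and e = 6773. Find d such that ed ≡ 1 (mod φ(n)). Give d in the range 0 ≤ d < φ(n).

φ(n) = (p−1)(q−1) = 222·100 = 22200.
Need d with 6773·d ≡ 1 (mod 22200). Apply the extended Euclidean algorithm:
22200 = 3*6773 + 1881
6773 = 3*1881 + 1130
1881 = 1*1130 + 751
1130 = 1*751 + 379
751 = 1*379 + 372
379 = 1*372 + 7
372 = 53*7 + 1
7 = 7*1 + 0
Back-substitute:
1 = 372 − 53·7
1 = −53·379 + 54·372
1 = 54·751 − 107·379
1 = −107·1130 + 161·751
1 = 161·1881 − 268·1130
1 = −268·6773 + 965·1881
1 = 965·22200 − 3163·6773
So 6773·(-3163) ≡ 1 (mod 22200), hence d ≡ -3163 ≡ 19037 (mod 22200).

19037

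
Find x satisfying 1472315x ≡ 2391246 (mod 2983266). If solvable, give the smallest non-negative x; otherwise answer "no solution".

99792

First find gcd(1472315, 2983266):
2983266 = 2*1472315 + 38636
1472315 = 38*38636 + 4147
38636 = 9*4147 + 1313
4147 = 3*1313 + 208
1313 = 6*208 + 65
208 = 3*65 + 13
65 = 5*13 + 0
gcd = 13 and 13 | 2391246, so solutions exist. Divide through by 13: 113255x ≡ 183942 (mod 229482).
Now find 113255⁻¹ mod 229482:
229482 = 2×113255 + 2972
113255 = 38×2972 + 319
2972 = 9×319 + 101
319 = 3×101 + 16
101 = 6×16 + 5
16 = 3×5 + 1
5 = 5×1 + 0
Back-substitute:
1 = 16 − 3·5
1 = −3·101 + 19·16
1 = 19·319 − 60·101
1 = −60·2972 + 559·319
1 = 559·113255 − 21302·2972
1 = −21302·229482 + 43163·113255
So 113255⁻¹ ≡ 43163 (mod 229482).
Then x ≡ 43163·183942 ≡ 99792 (mod 229482); the smallest non-negative solution is x = 99792.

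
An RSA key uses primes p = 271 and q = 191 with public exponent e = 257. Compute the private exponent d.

3593

φ(n) = (p−1)(q−1) = 270·190 = 51300.
Need d with 257·d ≡ 1 (mod 51300). Apply the extended Euclidean algorithm:
51300 = 199×257 + 157
257 = 1×157 + 100
157 = 1×100 + 57
100 = 1×57 + 43
57 = 1×43 + 14
43 = 3×14 + 1
14 = 14×1 + 0
Back-substitute:
1 = 43 − 3·14
1 = −3·57 + 4·43
1 = 4·100 − 7·57
1 = −7·157 + 11·100
1 = 11·257 − 18·157
1 = −18·51300 + 3593·257
So 257·3593 ≡ 1 (mod 51300), hence d = 3593.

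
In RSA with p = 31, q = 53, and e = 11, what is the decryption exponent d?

851

φ(n) = (p−1)(q−1) = 30·52 = 1560.
Need d with 11·d ≡ 1 (mod 1560). Apply the extended Euclidean algorithm:
1560 = 141·11 + 9
11 = 1·9 + 2
9 = 4·2 + 1
2 = 2·1 + 0
Back-substitute:
1 = 9 − 4·2
1 = −4·11 + 5·9
1 = 5·1560 − 709·11
So 11·(-709) ≡ 1 (mod 1560), hence d ≡ -709 ≡ 851 (mod 1560).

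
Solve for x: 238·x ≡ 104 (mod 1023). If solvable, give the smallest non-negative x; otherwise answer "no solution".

95

First find gcd(238, 1023):
1023 = 4*238 + 71
238 = 3*71 + 25
71 = 2*25 + 21
25 = 1*21 + 4
21 = 5*4 + 1
4 = 4*1 + 0
gcd = 1, so a unique solution mod 1023 exists.
Back-substitute for the Bézout coefficients:
1 = 21 − 5·4
1 = −5·25 + 6·21
1 = 6·71 − 17·25
1 = −17·238 + 57·71
1 = 57·1023 − 245·238
So 238·(-245) ≡ 1 (mod 1023), giving 238⁻¹ ≡ 778.
x ≡ 238⁻¹·104 ≡ 778·104 ≡ 95 (mod 1023).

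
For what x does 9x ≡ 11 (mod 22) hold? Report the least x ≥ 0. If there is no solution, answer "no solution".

11

First find gcd(9, 22):
22 = 2*9 + 4
9 = 2*4 + 1
4 = 4*1 + 0
gcd = 1, so a unique solution mod 22 exists.
Back-substitute for the Bézout coefficients:
1 = 9 − 2·4
1 = −2·22 + 5·9
So 9·(5) ≡ 1 (mod 22), giving 9⁻¹ ≡ 5.
x ≡ 9⁻¹·11 ≡ 5·11 ≡ 11 (mod 22).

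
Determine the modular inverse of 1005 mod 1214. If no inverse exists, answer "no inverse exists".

Run Euclid on (1214, 1005):
1214 = 1·1005 + 209
1005 = 4·209 + 169
209 = 1·169 + 40
169 = 4·40 + 9
40 = 4·9 + 4
9 = 2·4 + 1
4 = 4·1 + 0
gcd = 1, so the inverse exists. Back-substitute:
1 = 9 − 2·4
1 = −2·40 + 9·9
1 = 9·169 − 38·40
1 = −38·209 + 47·169
1 = 47·1005 − 226·209
1 = −226·1214 + 273·1005
So 1005·273 ≡ 1 (mod 1214).

273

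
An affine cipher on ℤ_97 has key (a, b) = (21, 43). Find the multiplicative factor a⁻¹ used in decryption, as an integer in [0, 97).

Apply the Euclidean algorithm to 97 and 21:
97 = 4*21 + 13
21 = 1*13 + 8
13 = 1*8 + 5
8 = 1*5 + 3
5 = 1*3 + 2
3 = 1*2 + 1
2 = 2*1 + 0
The gcd is 1. Working backward:
1 = 3 − 2
1 = −5 + 2·3
1 = 2·8 − 3·5
1 = −3·13 + 5·8
1 = 5·21 − 8·13
1 = −8·97 + 37·21
So 21·37 ≡ 1 (mod 97).

37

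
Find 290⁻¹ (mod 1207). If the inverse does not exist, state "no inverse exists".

154

Apply the Euclidean algorithm to 1207 and 290:
1207 = 4·290 + 47
290 = 6·47 + 8
47 = 5·8 + 7
8 = 1·7 + 1
7 = 7·1 + 0
The gcd is 1. Working backward:
1 = 8 − 7
1 = −47 + 6·8
1 = 6·290 − 37·47
1 = −37·1207 + 154·290
So 290·154 ≡ 1 (mod 1207).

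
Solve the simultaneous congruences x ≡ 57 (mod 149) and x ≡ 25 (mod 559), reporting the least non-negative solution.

71577

Write x = 57 + 149·k. Then 149·k ≡ 25 − 57 ≡ 527 (mod 559).
Need 149⁻¹ mod 559. Extended Euclid on (559, 149):
559 = 3·149 + 112
149 = 1·112 + 37
112 = 3·37 + 1
37 = 37·1 + 0
Back-substitute:
1 = 112 − 3·37
1 = −3·149 + 4·112
1 = 4·559 − 15·149
149⁻¹ ≡ 544 (mod 559), so k ≡ 544·527 ≡ 480 (mod 559).
x = 57 + 149·480 = 71577.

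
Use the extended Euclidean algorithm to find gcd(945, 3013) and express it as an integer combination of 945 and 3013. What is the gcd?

Euclidean algorithm:
3013 = 3·945 + 178
945 = 5·178 + 55
178 = 3·55 + 13
55 = 4·13 + 3
13 = 4·3 + 1
3 = 3·1 + 0
gcd(945, 3013) = 1.
Express as a combination:
1 = 13 − 4·3
1 = −4·55 + 17·13
1 = 17·178 − 55·55
1 = −55·945 + 292·178
1 = 292·3013 − 931·945
So 1 = (292)·3013 + (-931)·945.

1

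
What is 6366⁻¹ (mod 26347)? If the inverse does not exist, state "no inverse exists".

Extended Euclidean algorithm:
26347 = 4*6366 + 883
6366 = 7*883 + 185
883 = 4*185 + 143
185 = 1*143 + 42
143 = 3*42 + 17
42 = 2*17 + 8
17 = 2*8 + 1
8 = 8*1 + 0
The gcd is 1. Working backward:
1 = 17 − 2·8
1 = −2·42 + 5·17
1 = 5·143 − 17·42
1 = −17·185 + 22·143
1 = 22·883 − 105·185
1 = −105·6366 + 757·883
1 = 757·26347 − 3133·6366
Hence 6366⁻¹ ≡ -3133 ≡ 23214 (mod 26347).

23214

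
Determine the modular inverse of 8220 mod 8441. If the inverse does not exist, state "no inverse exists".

gcd(8441, 8220) by repeated division:
8441 = 1·8220 + 221
8220 = 37·221 + 43
221 = 5·43 + 6
43 = 7·6 + 1
6 = 6·1 + 0
Since gcd(8220, 8441) = 1, back-substitute to write 1 as a combination:
1 = 43 − 7·6
1 = −7·221 + 36·43
1 = 36·8220 − 1339·221
1 = −1339·8441 + 1375·8220
So 8220·1375 ≡ 1 (mod 8441).

1375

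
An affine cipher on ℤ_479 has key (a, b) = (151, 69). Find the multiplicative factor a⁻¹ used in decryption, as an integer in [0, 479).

92

Apply the Euclidean algorithm to 479 and 151:
479 = 3·151 + 26
151 = 5·26 + 21
26 = 1·21 + 5
21 = 4·5 + 1
5 = 5·1 + 0
gcd = 1, so the inverse exists. Back-substitute:
1 = 21 − 4·5
1 = −4·26 + 5·21
1 = 5·151 − 29·26
1 = −29·479 + 92·151
So 151·92 ≡ 1 (mod 479).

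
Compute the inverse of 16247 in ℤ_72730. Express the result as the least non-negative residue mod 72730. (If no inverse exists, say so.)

no inverse exists

Compute gcd(16247, 72730):
72730 = 4×16247 + 7742
16247 = 2×7742 + 763
7742 = 10×763 + 112
763 = 6×112 + 91
112 = 1×91 + 21
91 = 4×21 + 7
21 = 3×7 + 0
gcd(16247, 72730) = 7 ≠ 1, so 16247 has no multiplicative inverse modulo 72730.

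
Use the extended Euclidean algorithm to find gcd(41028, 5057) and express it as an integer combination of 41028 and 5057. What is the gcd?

Apply Euclid's algorithm to 41028 and 5057:
41028 = 8×5057 + 572
5057 = 8×572 + 481
572 = 1×481 + 91
481 = 5×91 + 26
91 = 3×26 + 13
26 = 2×13 + 0
gcd(41028, 5057) = 13.
Working backward:
13 = 91 − 3·26
13 = −3·481 + 16·91
13 = 16·572 − 19·481
13 = −19·5057 + 168·572
13 = 168·41028 − 1363·5057
So 13 = (168)·41028 + (-1363)·5057.

13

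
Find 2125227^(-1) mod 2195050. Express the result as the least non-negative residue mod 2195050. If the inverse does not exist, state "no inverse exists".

no inverse exists

Euclidean algorithm on 2195050, 2125227:
2195050 = 1·2125227 + 69823
2125227 = 30·69823 + 30537
69823 = 2·30537 + 8749
30537 = 3·8749 + 4290
8749 = 2·4290 + 169
4290 = 25·169 + 65
169 = 2·65 + 39
65 = 1·39 + 26
39 = 1·26 + 13
26 = 2·13 + 0
The gcd is 13, not 1, hence no inverse exists.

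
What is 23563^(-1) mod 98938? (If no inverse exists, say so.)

22317

Extended Euclidean algorithm:
98938 = 4*23563 + 4686
23563 = 5*4686 + 133
4686 = 35*133 + 31
133 = 4*31 + 9
31 = 3*9 + 4
9 = 2*4 + 1
4 = 4*1 + 0
The gcd is 1. Working backward:
1 = 9 − 2·4
1 = −2·31 + 7·9
1 = 7·133 − 30·31
1 = −30·4686 + 1057·133
1 = 1057·23563 − 5315·4686
1 = −5315·98938 + 22317·23563
So 23563·22317 ≡ 1 (mod 98938).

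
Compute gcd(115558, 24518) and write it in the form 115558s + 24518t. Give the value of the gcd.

2

Euclidean algorithm:
115558 = 4·24518 + 17486
24518 = 1·17486 + 7032
17486 = 2·7032 + 3422
7032 = 2·3422 + 188
3422 = 18·188 + 38
188 = 4·38 + 36
38 = 1·36 + 2
36 = 18·2 + 0
gcd(115558, 24518) = 2.
Working backward:
2 = 38 − 36
2 = −188 + 5·38
2 = 5·3422 − 91·188
2 = −91·7032 + 187·3422
2 = 187·17486 − 465·7032
2 = −465·24518 + 652·17486
2 = 652·115558 − 3073·24518
So 2 = (652)·115558 + (-3073)·24518.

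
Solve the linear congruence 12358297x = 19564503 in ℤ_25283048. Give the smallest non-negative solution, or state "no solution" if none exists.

1239191

First find gcd(12358297, 25283048):
25283048 = 2·12358297 + 566454
12358297 = 21·566454 + 462763
566454 = 1·462763 + 103691
462763 = 4·103691 + 47999
103691 = 2·47999 + 7693
47999 = 6·7693 + 1841
7693 = 4·1841 + 329
1841 = 5·329 + 196
329 = 1·196 + 133
196 = 1·133 + 63
133 = 2·63 + 7
63 = 9·7 + 0
gcd = 7 and 7 | 19564503, so solutions exist. Divide through by 7: 1765471x ≡ 2794929 (mod 3611864).
Now find 1765471⁻¹ mod 3611864:
3611864 = 2·1765471 + 80922
1765471 = 21·80922 + 66109
80922 = 1·66109 + 14813
66109 = 4·14813 + 6857
14813 = 2·6857 + 1099
6857 = 6·1099 + 263
1099 = 4·263 + 47
263 = 5·47 + 28
47 = 1·28 + 19
28 = 1·19 + 9
19 = 2·9 + 1
9 = 9·1 + 0
Back-substitute:
1 = 19 − 2·9
1 = −2·28 + 3·19
1 = 3·47 − 5·28
1 = −5·263 + 28·47
1 = 28·1099 − 117·263
1 = −117·6857 + 730·1099
1 = 730·14813 − 1577·6857
1 = −1577·66109 + 7038·14813
1 = 7038·80922 − 8615·66109
1 = −8615·1765471 + 187953·80922
1 = 187953·3611864 − 384521·1765471
So 1765471·(-384521) ≡ 1 (mod 3611864), i.e. 1765471⁻¹ ≡ 3227343.
Then x ≡ 3227343·2794929 ≡ 1239191 (mod 3611864); the smallest non-negative solution is x = 1239191.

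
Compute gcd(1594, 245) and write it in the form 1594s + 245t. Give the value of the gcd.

Euclidean algorithm:
1594 = 6*245 + 124
245 = 1*124 + 121
124 = 1*121 + 3
121 = 40*3 + 1
3 = 3*1 + 0
gcd(1594, 245) = 1.
Working backward:
1 = 121 − 40·3
1 = −40·124 + 41·121
1 = 41·245 − 81·124
1 = −81·1594 + 527·245
So 1 = (-81)·1594 + (527)·245.

1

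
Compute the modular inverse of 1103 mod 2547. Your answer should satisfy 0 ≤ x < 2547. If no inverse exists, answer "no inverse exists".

gcd(2547, 1103) by repeated division:
2547 = 2*1103 + 341
1103 = 3*341 + 80
341 = 4*80 + 21
80 = 3*21 + 17
21 = 1*17 + 4
17 = 4*4 + 1
4 = 4*1 + 0
The gcd is 1. Working backward:
1 = 17 − 4·4
1 = −4·21 + 5·17
1 = 5·80 − 19·21
1 = −19·341 + 81·80
1 = 81·1103 − 262·341
1 = −262·2547 + 605·1103
So 1103·605 ≡ 1 (mod 2547).

605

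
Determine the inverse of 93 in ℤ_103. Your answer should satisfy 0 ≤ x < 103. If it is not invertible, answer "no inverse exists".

72

Apply the Euclidean algorithm to 103 and 93:
103 = 1*93 + 10
93 = 9*10 + 3
10 = 3*3 + 1
3 = 3*1 + 0
The gcd is 1. Working backward:
1 = 10 − 3·3
1 = −3·93 + 28·10
1 = 28·103 − 31·93
Hence 93⁻¹ ≡ -31 ≡ 72 (mod 103).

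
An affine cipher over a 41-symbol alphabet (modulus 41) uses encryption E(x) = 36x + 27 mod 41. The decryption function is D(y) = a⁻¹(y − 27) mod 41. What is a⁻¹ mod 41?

8

Extended Euclidean algorithm:
41 = 1*36 + 5
36 = 7*5 + 1
5 = 5*1 + 0
gcd = 1, so the inverse exists. Back-substitute:
1 = 36 − 7·5
1 = −7·41 + 8·36
So 36·8 ≡ 1 (mod 41).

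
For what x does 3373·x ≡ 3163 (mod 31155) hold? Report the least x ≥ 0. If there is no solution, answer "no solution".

14761

First find gcd(3373, 31155):
31155 = 9*3373 + 798
3373 = 4*798 + 181
798 = 4*181 + 74
181 = 2*74 + 33
74 = 2*33 + 8
33 = 4*8 + 1
8 = 8*1 + 0
gcd = 1, so a unique solution mod 31155 exists.
Back-substitute for the Bézout coefficients:
1 = 33 − 4·8
1 = −4·74 + 9·33
1 = 9·181 − 22·74
1 = −22·798 + 97·181
1 = 97·3373 − 410·798
1 = −410·31155 + 3787·3373
So 3373·(3787) ≡ 1 (mod 31155), giving 3373⁻¹ ≡ 3787.
x ≡ 3373⁻¹·3163 ≡ 3787·3163 ≡ 14761 (mod 31155).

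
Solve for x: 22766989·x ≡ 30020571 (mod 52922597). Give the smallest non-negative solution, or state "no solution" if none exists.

2716417

First find gcd(22766989, 52922597):
52922597 = 2*22766989 + 7388619
22766989 = 3*7388619 + 601132
7388619 = 12*601132 + 175035
601132 = 3*175035 + 76027
175035 = 2*76027 + 22981
76027 = 3*22981 + 7084
22981 = 3*7084 + 1729
7084 = 4*1729 + 168
1729 = 10*168 + 49
168 = 3*49 + 21
49 = 2*21 + 7
21 = 3*7 + 0
gcd = 7 and 7 | 30020571, so solutions exist. Divide through by 7: 3252427x ≡ 4288653 (mod 7560371).
Now find 3252427⁻¹ mod 7560371:
7560371 = 2×3252427 + 1055517
3252427 = 3×1055517 + 85876
1055517 = 12×85876 + 25005
85876 = 3×25005 + 10861
25005 = 2×10861 + 3283
10861 = 3×3283 + 1012
3283 = 3×1012 + 247
1012 = 4×247 + 24
247 = 10×24 + 7
24 = 3×7 + 3
7 = 2×3 + 1
3 = 3×1 + 0
Back-substitute:
1 = 7 − 2·3
1 = −2·24 + 7·7
1 = 7·247 − 72·24
1 = −72·1012 + 295·247
1 = 295·3283 − 957·1012
1 = −957·10861 + 3166·3283
1 = 3166·25005 − 7289·10861
1 = −7289·85876 + 25033·25005
1 = 25033·1055517 − 307685·85876
1 = −307685·3252427 + 948088·1055517
1 = 948088·7560371 − 2203861·3252427
So 3252427·(-2203861) ≡ 1 (mod 7560371), i.e. 3252427⁻¹ ≡ 5356510.
Then x ≡ 5356510·4288653 ≡ 2716417 (mod 7560371); the smallest non-negative solution is x = 2716417.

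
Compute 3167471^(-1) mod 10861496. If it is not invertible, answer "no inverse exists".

gcd(10861496, 3167471) by repeated division:
10861496 = 3×3167471 + 1359083
3167471 = 2×1359083 + 449305
1359083 = 3×449305 + 11168
449305 = 40×11168 + 2585
11168 = 4×2585 + 828
2585 = 3×828 + 101
828 = 8×101 + 20
101 = 5×20 + 1
20 = 20×1 + 0
The gcd is 1. Working backward:
1 = 101 − 5·20
1 = −5·828 + 41·101
1 = 41·2585 − 128·828
1 = −128·11168 + 553·2585
1 = 553·449305 − 22248·11168
1 = −22248·1359083 + 67297·449305
1 = 67297·3167471 − 156842·1359083
1 = −156842·10861496 + 537823·3167471
So 3167471·537823 ≡ 1 (mod 10861496).

537823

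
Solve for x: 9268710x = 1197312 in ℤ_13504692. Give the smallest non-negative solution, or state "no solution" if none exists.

First find gcd(9268710, 13504692):
13504692 = 1·9268710 + 4235982
9268710 = 2·4235982 + 796746
4235982 = 5·796746 + 252252
796746 = 3·252252 + 39990
252252 = 6·39990 + 12312
39990 = 3·12312 + 3054
12312 = 4·3054 + 96
3054 = 31·96 + 78
96 = 1·78 + 18
78 = 4·18 + 6
18 = 3·6 + 0
gcd = 6 and 6 | 1197312, so solutions exist. Divide through by 6: 1544785x ≡ 199552 (mod 2250782).
Now find 1544785⁻¹ mod 2250782:
2250782 = 1*1544785 + 705997
1544785 = 2*705997 + 132791
705997 = 5*132791 + 42042
132791 = 3*42042 + 6665
42042 = 6*6665 + 2052
6665 = 3*2052 + 509
2052 = 4*509 + 16
509 = 31*16 + 13
16 = 1*13 + 3
13 = 4*3 + 1
3 = 3*1 + 0
Back-substitute:
1 = 13 − 4·3
1 = −4·16 + 5·13
1 = 5·509 − 159·16
1 = −159·2052 + 641·509
1 = 641·6665 − 2082·2052
1 = −2082·42042 + 13133·6665
1 = 13133·132791 − 41481·42042
1 = −41481·705997 + 220538·132791
1 = 220538·1544785 − 482557·705997
1 = −482557·2250782 + 703095·1544785
So 1544785⁻¹ ≡ 703095 (mod 2250782).
Then x ≡ 703095·199552 ≡ 1517470 (mod 2250782); the smallest non-negative solution is x = 1517470.

1517470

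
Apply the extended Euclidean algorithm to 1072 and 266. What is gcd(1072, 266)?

2

Apply Euclid's algorithm to 1072 and 266:
1072 = 4×266 + 8
266 = 33×8 + 2
8 = 4×2 + 0
gcd(1072, 266) = 2.
Working backward:
2 = 266 − 33·8
2 = −33·1072 + 133·266
So 2 = (-33)·1072 + (133)·266.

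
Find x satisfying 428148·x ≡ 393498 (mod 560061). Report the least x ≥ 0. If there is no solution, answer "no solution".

First find gcd(428148, 560061):
560061 = 1·428148 + 131913
428148 = 3·131913 + 32409
131913 = 4·32409 + 2277
32409 = 14·2277 + 531
2277 = 4·531 + 153
531 = 3·153 + 72
153 = 2·72 + 9
72 = 8·9 + 0
gcd = 9 and 9 | 393498, so solutions exist. Divide through by 9: 47572x ≡ 43722 (mod 62229).
Now find 47572⁻¹ mod 62229:
62229 = 1·47572 + 14657
47572 = 3·14657 + 3601
14657 = 4·3601 + 253
3601 = 14·253 + 59
253 = 4·59 + 17
59 = 3·17 + 8
17 = 2·8 + 1
8 = 8·1 + 0
Back-substitute:
1 = 17 − 2·8
1 = −2·59 + 7·17
1 = 7·253 − 30·59
1 = −30·3601 + 427·253
1 = 427·14657 − 1738·3601
1 = −1738·47572 + 5641·14657
1 = 5641·62229 − 7379·47572
So 47572·(-7379) ≡ 1 (mod 62229), i.e. 47572⁻¹ ≡ 54850.
Then x ≡ 54850·43722 ≡ 32727 (mod 62229); the smallest non-negative solution is x = 32727.

32727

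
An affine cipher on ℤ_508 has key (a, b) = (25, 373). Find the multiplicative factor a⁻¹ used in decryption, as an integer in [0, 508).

Run Euclid on (508, 25):
508 = 20·25 + 8
25 = 3·8 + 1
8 = 8·1 + 0
gcd = 1, so the inverse exists. Back-substitute:
1 = 25 − 3·8
1 = −3·508 + 61·25
So 25·61 ≡ 1 (mod 508).

61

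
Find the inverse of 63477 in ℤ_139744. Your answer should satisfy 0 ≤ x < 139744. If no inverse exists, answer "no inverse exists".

Apply the Euclidean algorithm to 139744 and 63477:
139744 = 2·63477 + 12790
63477 = 4·12790 + 12317
12790 = 1·12317 + 473
12317 = 26·473 + 19
473 = 24·19 + 17
19 = 1·17 + 2
17 = 8·2 + 1
2 = 2·1 + 0
The gcd is 1. Working backward:
1 = 17 − 8·2
1 = −8·19 + 9·17
1 = 9·473 − 224·19
1 = −224·12317 + 5833·473
1 = 5833·12790 − 6057·12317
1 = −6057·63477 + 30061·12790
1 = 30061·139744 − 66179·63477
So 63477·(-66179) ≡ 1 (mod 139744), and -66179 ≡ 73565 (mod 139744).

73565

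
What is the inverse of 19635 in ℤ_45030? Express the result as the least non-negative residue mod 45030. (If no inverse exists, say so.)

Euclidean algorithm on 45030, 19635:
45030 = 2·19635 + 5760
19635 = 3·5760 + 2355
5760 = 2·2355 + 1050
2355 = 2·1050 + 255
1050 = 4·255 + 30
255 = 8·30 + 15
30 = 2·15 + 0
Since gcd = 15 > 1, 19635 is not a unit mod 45030.

no inverse exists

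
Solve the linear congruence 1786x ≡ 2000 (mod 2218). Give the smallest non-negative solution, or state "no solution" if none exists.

First find gcd(1786, 2218):
2218 = 1×1786 + 432
1786 = 4×432 + 58
432 = 7×58 + 26
58 = 2×26 + 6
26 = 4×6 + 2
6 = 3×2 + 0
gcd = 2 and 2 | 2000, so solutions exist. Divide through by 2: 893x ≡ 1000 (mod 1109).
Now find 893⁻¹ mod 1109:
1109 = 1·893 + 216
893 = 4·216 + 29
216 = 7·29 + 13
29 = 2·13 + 3
13 = 4·3 + 1
3 = 3·1 + 0
Back-substitute:
1 = 13 − 4·3
1 = −4·29 + 9·13
1 = 9·216 − 67·29
1 = −67·893 + 277·216
1 = 277·1109 − 344·893
So 893·(-344) ≡ 1 (mod 1109), i.e. 893⁻¹ ≡ 765.
Then x ≡ 765·1000 ≡ 899 (mod 1109); the smallest non-negative solution is x = 899.

899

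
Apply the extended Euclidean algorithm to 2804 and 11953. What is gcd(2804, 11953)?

1

Repeated division:
11953 = 4·2804 + 737
2804 = 3·737 + 593
737 = 1·593 + 144
593 = 4·144 + 17
144 = 8·17 + 8
17 = 2·8 + 1
8 = 8·1 + 0
gcd(2804, 11953) = 1.
Back-substituting:
1 = 17 − 2·8
1 = −2·144 + 17·17
1 = 17·593 − 70·144
1 = −70·737 + 87·593
1 = 87·2804 − 331·737
1 = −331·11953 + 1411·2804
So 1 = (-331)·11953 + (1411)·2804.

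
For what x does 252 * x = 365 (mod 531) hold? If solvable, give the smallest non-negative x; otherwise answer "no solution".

no solution

gcd(252, 531):
531 = 2·252 + 27
252 = 9·27 + 9
27 = 3·9 + 0
gcd = 9, but 9 ∤ 365, so the congruence has no solution.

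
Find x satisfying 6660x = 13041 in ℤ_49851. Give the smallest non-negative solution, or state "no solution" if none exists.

First find gcd(6660, 49851):
49851 = 7×6660 + 3231
6660 = 2×3231 + 198
3231 = 16×198 + 63
198 = 3×63 + 9
63 = 7×9 + 0
gcd = 9 and 9 | 13041, so solutions exist. Divide through by 9: 740x ≡ 1449 (mod 5539).
Now find 740⁻¹ mod 5539:
5539 = 7·740 + 359
740 = 2·359 + 22
359 = 16·22 + 7
22 = 3·7 + 1
7 = 7·1 + 0
Back-substitute:
1 = 22 − 3·7
1 = −3·359 + 49·22
1 = 49·740 − 101·359
1 = −101·5539 + 756·740
So 740⁻¹ ≡ 756 (mod 5539).
Then x ≡ 756·1449 ≡ 4261 (mod 5539); the smallest non-negative solution is x = 4261.

4261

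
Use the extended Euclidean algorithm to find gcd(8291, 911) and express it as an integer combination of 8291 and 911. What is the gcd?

Apply Euclid's algorithm to 8291 and 911:
8291 = 9*911 + 92
911 = 9*92 + 83
92 = 1*83 + 9
83 = 9*9 + 2
9 = 4*2 + 1
2 = 2*1 + 0
gcd(8291, 911) = 1.
Back-substituting:
1 = 9 − 4·2
1 = −4·83 + 37·9
1 = 37·92 − 41·83
1 = −41·911 + 406·92
1 = 406·8291 − 3695·911
So 1 = (406)·8291 + (-3695)·911.

1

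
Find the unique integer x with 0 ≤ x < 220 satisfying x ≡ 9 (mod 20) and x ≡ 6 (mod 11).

149

Write x = 9 + 20·k. Then 20·k ≡ 6 − 9 ≡ 8 (mod 11).
Need 20⁻¹ mod 11. Extended Euclid on (11, 9):
11 = 1×9 + 2
9 = 4×2 + 1
2 = 2×1 + 0
Back-substitute:
1 = 9 − 4·2
1 = −4·11 + 5·9
20⁻¹ ≡ 5 (mod 11), so k ≡ 5·8 ≡ 7 (mod 11).
x = 9 + 20·7 = 149.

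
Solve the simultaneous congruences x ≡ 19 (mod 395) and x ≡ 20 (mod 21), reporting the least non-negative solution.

1994

Write x = 19 + 395·k. Then 395·k ≡ 20 − 19 ≡ 1 (mod 21).
Need 395⁻¹ mod 21. Extended Euclid on (21, 17):
21 = 1*17 + 4
17 = 4*4 + 1
4 = 4*1 + 0
Back-substitute:
1 = 17 − 4·4
1 = −4·21 + 5·17
395⁻¹ ≡ 5 (mod 21), so k ≡ 5·1 ≡ 5 (mod 21).
x = 19 + 395·5 = 1994.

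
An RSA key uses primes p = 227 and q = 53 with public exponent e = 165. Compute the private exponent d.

φ(n) = (p−1)(q−1) = 226·52 = 11752.
Need d with 165·d ≡ 1 (mod 11752). Apply the extended Euclidean algorithm:
11752 = 71×165 + 37
165 = 4×37 + 17
37 = 2×17 + 3
17 = 5×3 + 2
3 = 1×2 + 1
2 = 2×1 + 0
Back-substitute:
1 = 3 − 2
1 = −17 + 6·3
1 = 6·37 − 13·17
1 = −13·165 + 58·37
1 = 58·11752 − 4131·165
So 165·(-4131) ≡ 1 (mod 11752), hence d ≡ -4131 ≡ 7621 (mod 11752).

7621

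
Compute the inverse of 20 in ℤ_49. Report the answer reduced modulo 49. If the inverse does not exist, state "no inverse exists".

Extended Euclidean algorithm:
49 = 2·20 + 9
20 = 2·9 + 2
9 = 4·2 + 1
2 = 2·1 + 0
The gcd is 1. Working backward:
1 = 9 − 4·2
1 = −4·20 + 9·9
1 = 9·49 − 22·20
Hence 20⁻¹ ≡ -22 ≡ 27 (mod 49).

27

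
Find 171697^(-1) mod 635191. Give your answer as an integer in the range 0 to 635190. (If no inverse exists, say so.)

430687

Run Euclid on (635191, 171697):
635191 = 3*171697 + 120100
171697 = 1*120100 + 51597
120100 = 2*51597 + 16906
51597 = 3*16906 + 879
16906 = 19*879 + 205
879 = 4*205 + 59
205 = 3*59 + 28
59 = 2*28 + 3
28 = 9*3 + 1
3 = 3*1 + 0
gcd = 1, so the inverse exists. Back-substitute:
1 = 28 − 9·3
1 = −9·59 + 19·28
1 = 19·205 − 66·59
1 = −66·879 + 283·205
1 = 283·16906 − 5443·879
1 = −5443·51597 + 16612·16906
1 = 16612·120100 − 38667·51597
1 = −38667·171697 + 55279·120100
1 = 55279·635191 − 204504·171697
Hence 171697⁻¹ ≡ -204504 ≡ 430687 (mod 635191).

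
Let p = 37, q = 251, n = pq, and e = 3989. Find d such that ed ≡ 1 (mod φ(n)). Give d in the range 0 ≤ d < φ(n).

5909

φ(n) = (p−1)(q−1) = 36·250 = 9000.
Need d with 3989·d ≡ 1 (mod 9000). Apply the extended Euclidean algorithm:
9000 = 2·3989 + 1022
3989 = 3·1022 + 923
1022 = 1·923 + 99
923 = 9·99 + 32
99 = 3·32 + 3
32 = 10·3 + 2
3 = 1·2 + 1
2 = 2·1 + 0
Back-substitute:
1 = 3 − 2
1 = −32 + 11·3
1 = 11·99 − 34·32
1 = −34·923 + 317·99
1 = 317·1022 − 351·923
1 = −351·3989 + 1370·1022
1 = 1370·9000 − 3091·3989
So 3989·(-3091) ≡ 1 (mod 9000), hence d ≡ -3091 ≡ 5909 (mod 9000).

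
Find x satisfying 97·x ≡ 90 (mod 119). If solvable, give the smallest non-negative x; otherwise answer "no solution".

50

First find gcd(97, 119):
119 = 1·97 + 22
97 = 4·22 + 9
22 = 2·9 + 4
9 = 2·4 + 1
4 = 4·1 + 0
gcd = 1, so a unique solution mod 119 exists.
Back-substitute for the Bézout coefficients:
1 = 9 − 2·4
1 = −2·22 + 5·9
1 = 5·97 − 22·22
1 = −22·119 + 27·97
So 97·(27) ≡ 1 (mod 119), giving 97⁻¹ ≡ 27.
x ≡ 97⁻¹·90 ≡ 27·90 ≡ 50 (mod 119).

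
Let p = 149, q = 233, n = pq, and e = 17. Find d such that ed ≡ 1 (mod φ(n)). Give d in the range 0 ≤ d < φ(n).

26257

φ(n) = (p−1)(q−1) = 148·232 = 34336.
Need d with 17·d ≡ 1 (mod 34336). Apply the extended Euclidean algorithm:
34336 = 2019*17 + 13
17 = 1*13 + 4
13 = 3*4 + 1
4 = 4*1 + 0
Back-substitute:
1 = 13 − 3·4
1 = −3·17 + 4·13
1 = 4·34336 − 8079·17
So 17·(-8079) ≡ 1 (mod 34336), hence d ≡ -8079 ≡ 26257 (mod 34336).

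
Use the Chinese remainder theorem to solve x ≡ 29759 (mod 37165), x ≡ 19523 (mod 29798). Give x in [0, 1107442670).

Write x = 29759 + 37165·k. Then 37165·k ≡ 19523 − 29759 ≡ 19562 (mod 29798).
Need 37165⁻¹ mod 29798. Extended Euclid on (29798, 7367):
29798 = 4·7367 + 330
7367 = 22·330 + 107
330 = 3·107 + 9
107 = 11·9 + 8
9 = 1·8 + 1
8 = 8·1 + 0
Back-substitute:
1 = 9 − 8
1 = −107 + 12·9
1 = 12·330 − 37·107
1 = −37·7367 + 826·330
1 = 826·29798 − 3341·7367
37165⁻¹ ≡ 26457 (mod 29798), so k ≡ 26457·19562 ≡ 20170 (mod 29798).
x = 29759 + 37165·20170 = 749647809.

749647809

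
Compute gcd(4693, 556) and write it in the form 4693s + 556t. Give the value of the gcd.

Repeated division:
4693 = 8×556 + 245
556 = 2×245 + 66
245 = 3×66 + 47
66 = 1×47 + 19
47 = 2×19 + 9
19 = 2×9 + 1
9 = 9×1 + 0
gcd(4693, 556) = 1.
Back-substituting:
1 = 19 − 2·9
1 = −2·47 + 5·19
1 = 5·66 − 7·47
1 = −7·245 + 26·66
1 = 26·556 − 59·245
1 = −59·4693 + 498·556
So 1 = (-59)·4693 + (498)·556.

1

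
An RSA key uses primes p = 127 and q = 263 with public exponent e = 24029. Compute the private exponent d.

φ(n) = (p−1)(q−1) = 126·262 = 33012.
Need d with 24029·d ≡ 1 (mod 33012). Apply the extended Euclidean algorithm:
33012 = 1·24029 + 8983
24029 = 2·8983 + 6063
8983 = 1·6063 + 2920
6063 = 2·2920 + 223
2920 = 13·223 + 21
223 = 10·21 + 13
21 = 1·13 + 8
13 = 1·8 + 5
8 = 1·5 + 3
5 = 1·3 + 2
3 = 1·2 + 1
2 = 2·1 + 0
Back-substitute:
1 = 3 − 2
1 = −5 + 2·3
1 = 2·8 − 3·5
1 = −3·13 + 5·8
1 = 5·21 − 8·13
1 = −8·223 + 85·21
1 = 85·2920 − 1113·223
1 = −1113·6063 + 2311·2920
1 = 2311·8983 − 3424·6063
1 = −3424·24029 + 9159·8983
1 = 9159·33012 − 12583·24029
So 24029·(-12583) ≡ 1 (mod 33012), hence d ≡ -12583 ≡ 20429 (mod 33012).

20429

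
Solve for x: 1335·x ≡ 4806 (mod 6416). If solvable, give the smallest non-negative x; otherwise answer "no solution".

First find gcd(1335, 6416):
6416 = 4×1335 + 1076
1335 = 1×1076 + 259
1076 = 4×259 + 40
259 = 6×40 + 19
40 = 2×19 + 2
19 = 9×2 + 1
2 = 2×1 + 0
gcd = 1, so a unique solution mod 6416 exists.
Back-substitute for the Bézout coefficients:
1 = 19 − 9·2
1 = −9·40 + 19·19
1 = 19·259 − 123·40
1 = −123·1076 + 511·259
1 = 511·1335 − 634·1076
1 = −634·6416 + 3047·1335
So 1335·(3047) ≡ 1 (mod 6416), giving 1335⁻¹ ≡ 3047.
x ≡ 1335⁻¹·4806 ≡ 3047·4806 ≡ 2570 (mod 6416).

2570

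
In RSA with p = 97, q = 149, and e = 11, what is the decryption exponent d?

3875

φ(n) = (p−1)(q−1) = 96·148 = 14208.
Need d with 11·d ≡ 1 (mod 14208). Apply the extended Euclidean algorithm:
14208 = 1291·11 + 7
11 = 1·7 + 4
7 = 1·4 + 3
4 = 1·3 + 1
3 = 3·1 + 0
Back-substitute:
1 = 4 − 3
1 = −7 + 2·4
1 = 2·11 − 3·7
1 = −3·14208 + 3875·11
So 11·3875 ≡ 1 (mod 14208), hence d = 3875.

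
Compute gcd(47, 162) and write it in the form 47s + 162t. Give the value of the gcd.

1

Euclidean algorithm:
162 = 3×47 + 21
47 = 2×21 + 5
21 = 4×5 + 1
5 = 5×1 + 0
gcd(47, 162) = 1.
Back-substituting:
1 = 21 − 4·5
1 = −4·47 + 9·21
1 = 9·162 − 31·47
So 1 = (9)·162 + (-31)·47.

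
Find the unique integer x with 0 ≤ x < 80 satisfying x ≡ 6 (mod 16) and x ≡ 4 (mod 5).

54

Write x = 6 + 16·k. Then 16·k ≡ 4 − 6 ≡ 3 (mod 5).
Need 16⁻¹ mod 5. Extended Euclid on (5, 1):
5 = 5*1 + 0
16⁻¹ ≡ 1 (mod 5), so k ≡ 1·3 ≡ 3 (mod 5).
x = 6 + 16·3 = 54.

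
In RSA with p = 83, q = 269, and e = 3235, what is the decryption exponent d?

12187

φ(n) = (p−1)(q−1) = 82·268 = 21976.
Need d with 3235·d ≡ 1 (mod 21976). Apply the extended Euclidean algorithm:
21976 = 6·3235 + 2566
3235 = 1·2566 + 669
2566 = 3·669 + 559
669 = 1·559 + 110
559 = 5·110 + 9
110 = 12·9 + 2
9 = 4·2 + 1
2 = 2·1 + 0
Back-substitute:
1 = 9 − 4·2
1 = −4·110 + 49·9
1 = 49·559 − 249·110
1 = −249·669 + 298·559
1 = 298·2566 − 1143·669
1 = −1143·3235 + 1441·2566
1 = 1441·21976 − 9789·3235
So 3235·(-9789) ≡ 1 (mod 21976), hence d ≡ -9789 ≡ 12187 (mod 21976).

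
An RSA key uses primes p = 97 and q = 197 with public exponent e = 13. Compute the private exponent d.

7237

φ(n) = (p−1)(q−1) = 96·196 = 18816.
Need d with 13·d ≡ 1 (mod 18816). Apply the extended Euclidean algorithm:
18816 = 1447*13 + 5
13 = 2*5 + 3
5 = 1*3 + 2
3 = 1*2 + 1
2 = 2*1 + 0
Back-substitute:
1 = 3 − 2
1 = −5 + 2·3
1 = 2·13 − 5·5
1 = −5·18816 + 7237·13
So 13·7237 ≡ 1 (mod 18816), hence d = 7237.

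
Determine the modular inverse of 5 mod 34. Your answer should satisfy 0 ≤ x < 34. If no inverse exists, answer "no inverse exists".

Extended Euclidean algorithm:
34 = 6*5 + 4
5 = 1*4 + 1
4 = 4*1 + 0
gcd = 1, so the inverse exists. Back-substitute:
1 = 5 − 4
1 = −34 + 7·5
So 5·7 ≡ 1 (mod 34).

7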